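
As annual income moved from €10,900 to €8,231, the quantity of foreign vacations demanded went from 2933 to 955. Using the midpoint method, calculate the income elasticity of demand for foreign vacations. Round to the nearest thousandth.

3.647

%ΔQ = (955 − 2933)/[(2933+955)/2] = -1978/1944 ≈ -1.0175.
%ΔY = (8,231 − 10,900)/[(10,900+8,231)/2] = -2669/9565.5 ≈ -0.2790.
E_I = %ΔQ/%ΔY ≈ 3.647.
E_I > 1: normal good (luxury).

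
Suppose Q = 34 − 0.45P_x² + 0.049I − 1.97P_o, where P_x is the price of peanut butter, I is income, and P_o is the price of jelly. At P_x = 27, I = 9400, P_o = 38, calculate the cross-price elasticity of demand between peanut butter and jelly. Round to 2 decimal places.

Substituting, Q = 34 − 0.45(27)² + 0.049(9400) − 1.97(38) = 34 − 328.05 + 460.6 − 74.86 = 91.69.
∂Q/∂P_o = −1.97, so E_xy = -1.97·(38/91.69) ≈ -0.82.
E_xy < 0: the goods are complements.

-0.82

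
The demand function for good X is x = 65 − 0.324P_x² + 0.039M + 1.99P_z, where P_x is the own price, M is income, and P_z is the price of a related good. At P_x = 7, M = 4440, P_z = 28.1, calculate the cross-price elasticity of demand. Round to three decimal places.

At the given point, x = 65 − 0.324(7)² + 0.039(4440) + 1.99(28.1) = 65 − 15.876 + 173.16 + 55.919 = 278.203.
∂x/∂P_z = +1.99, so E_xy = 1.99·(28.1/278.203) ≈ 0.201.
E_xy > 0: the goods are substitutes.

0.201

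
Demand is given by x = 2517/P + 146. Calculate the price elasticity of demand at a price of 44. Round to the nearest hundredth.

-0.28

At P = 44, x = 203.2045.
dx/dP = −2517/P² = −1.3001.
Point elasticity E = (dx/dP)·(P/x) = -1.3001 × 44/203.2045 ≈ -0.28.
|E| < 1, so demand is inelastic at this price.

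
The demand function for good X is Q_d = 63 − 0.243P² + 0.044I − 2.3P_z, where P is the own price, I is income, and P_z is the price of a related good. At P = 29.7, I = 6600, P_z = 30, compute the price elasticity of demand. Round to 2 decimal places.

-6.12

Q_d = 63 − 0.243(29.7)² + 0.044(6600) − 2.3(30) = 63 − 214.3479 + 290.4 − 69 = 70.0521.
∂Q_d/∂P = −2·0.243·P = -14.4342, so E_p = -14.4342·(29.7/70.0521) ≈ -6.12.
|E_p| > 1: demand is elastic.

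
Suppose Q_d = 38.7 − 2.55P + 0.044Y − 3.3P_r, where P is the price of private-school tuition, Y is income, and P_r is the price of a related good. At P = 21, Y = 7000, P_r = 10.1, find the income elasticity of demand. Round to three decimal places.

First evaluate Q_d: 38.7 − 2.55(21) + 0.044(7000) − 3.3(10.1) = 38.7 − 53.55 + 308 − 33.33 = 259.82.
∂Q_d/∂Y = +0.044, so E_I = 0.044·(7000/259.82) ≈ 1.185.
E_I > 1: normal good (luxury).

1.185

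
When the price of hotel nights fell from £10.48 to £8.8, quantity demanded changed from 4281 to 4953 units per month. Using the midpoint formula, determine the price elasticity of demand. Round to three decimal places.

%Δq = (4953 − 4281)/[(4281 + 4953)/2] = 672/4617 ≈ 0.1455.
%ΔP = (8.8 − 10.48)/[(10.48 + 8.8)/2] = -1.68/9.64 ≈ -0.1743.
Arc elasticity E = %Δq/%ΔP ≈ 0.1455/-0.1743 ≈ -0.835.
|E| < 1: demand is inelastic over this range.

-0.835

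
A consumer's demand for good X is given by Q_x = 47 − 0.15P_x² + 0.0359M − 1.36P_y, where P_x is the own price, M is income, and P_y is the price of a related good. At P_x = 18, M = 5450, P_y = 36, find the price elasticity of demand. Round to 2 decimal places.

-0.67

Q_x = 47 − 0.15(18)² + 0.0359(5450) − 1.36(36) = 47 − 48.6 + 195.655 − 48.96 = 145.095.
∂Q_x/∂P_x = −2·0.15·P_x = -5.4, so E_p = -5.4·(18/145.095) ≈ -0.67.
|E_p| < 1: demand is inelastic.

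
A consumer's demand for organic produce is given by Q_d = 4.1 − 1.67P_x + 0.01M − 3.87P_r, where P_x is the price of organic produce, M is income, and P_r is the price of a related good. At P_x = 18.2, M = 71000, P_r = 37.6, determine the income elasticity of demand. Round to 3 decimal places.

First evaluate Q_d: 4.1 − 1.67(18.2) + 0.01(71000) − 3.87(37.6) = 4.1 − 30.394 + 710 − 145.512 = 538.194.
∂Q_d/∂M = +0.01, so E_I = 0.01·(71000/538.194) ≈ 1.319.
E_I > 1: normal good (luxury).

1.319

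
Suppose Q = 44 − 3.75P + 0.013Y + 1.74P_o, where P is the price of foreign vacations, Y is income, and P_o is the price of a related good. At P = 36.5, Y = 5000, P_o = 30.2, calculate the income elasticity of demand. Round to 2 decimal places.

2.63

At the given point, Q = 44 − 3.75(36.5) + 0.013(5000) + 1.74(30.2) = 44 − 136.875 + 65 + 52.548 = 24.673.
∂Q/∂Y = +0.013, so E_I = 0.013·(5000/24.673) ≈ 2.63.
E_I > 1: normal good (luxury).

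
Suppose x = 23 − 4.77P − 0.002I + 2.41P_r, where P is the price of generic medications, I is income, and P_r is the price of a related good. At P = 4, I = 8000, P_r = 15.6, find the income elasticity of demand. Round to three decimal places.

-0.627

First evaluate x: 23 − 4.77(4) − 0.002(8000) + 2.41(15.6) = 23 − 19.08 − 16 + 37.596 = 25.516.
∂x/∂I = −0.002, so E_I = -0.002·(8000/25.516) ≈ -0.627.
E_I < 0: inferior good.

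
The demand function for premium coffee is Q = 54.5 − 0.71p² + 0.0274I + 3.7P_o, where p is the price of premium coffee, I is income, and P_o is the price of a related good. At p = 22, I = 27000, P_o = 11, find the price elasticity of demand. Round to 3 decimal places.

-1.399

Q = 54.5 − 0.71(22)² + 0.0274(27000) + 3.7(11) = 54.5 − 343.64 + 739.8 + 40.7 = 491.36.
∂Q/∂p = −2·0.71·p = -31.24, so E_p = -31.24·(22/491.36) ≈ -1.399.
|E_p| > 1: demand is elastic.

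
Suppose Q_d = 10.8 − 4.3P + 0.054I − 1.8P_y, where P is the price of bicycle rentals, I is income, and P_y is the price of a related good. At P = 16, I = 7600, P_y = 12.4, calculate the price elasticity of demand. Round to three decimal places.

Evaluating quantity at (P, I, P_y) gives Q_d = 10.8 − 4.3(16) + 0.054(7600) − 1.8(12.4) = 10.8 − 68.8 + 410.4 − 22.32 = 330.08.
∂Q_d/∂P = −4.3, so E_p = (−4.3)·(16/330.08) ≈ -0.208.
|E_p| < 1: demand is inelastic.

-0.208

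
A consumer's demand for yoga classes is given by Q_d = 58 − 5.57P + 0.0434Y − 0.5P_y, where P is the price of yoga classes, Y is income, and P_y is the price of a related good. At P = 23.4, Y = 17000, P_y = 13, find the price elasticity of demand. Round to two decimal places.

Evaluating quantity at (P, Y, P_y) gives Q_d = 58 − 5.57(23.4) + 0.0434(17000) − 0.5(13) = 58 − 130.338 + 737.8 − 6.5 = 658.962.
∂Q_d/∂P = −5.57, so E_p = (−5.57)·(23.4/658.962) ≈ -0.20.
|E_p| < 1: demand is inelastic.

-0.20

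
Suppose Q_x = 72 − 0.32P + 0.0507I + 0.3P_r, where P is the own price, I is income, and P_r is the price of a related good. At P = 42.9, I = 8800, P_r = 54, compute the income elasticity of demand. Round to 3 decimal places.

First evaluate Q_x: 72 − 0.32(42.9) + 0.0507(8800) + 0.3(54) = 72 − 13.728 + 446.16 + 16.2 = 520.632.
∂Q_x/∂I = +0.0507, so E_I = 0.0507·(8800/520.632) ≈ 0.857.
E_I ∈ (0,1): normal good (necessity).

0.857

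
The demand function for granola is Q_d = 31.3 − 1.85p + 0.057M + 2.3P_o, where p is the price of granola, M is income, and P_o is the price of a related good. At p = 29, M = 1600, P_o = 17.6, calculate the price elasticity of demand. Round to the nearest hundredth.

Substituting, Q_d = 31.3 − 1.85(29) + 0.057(1600) + 2.3(17.6) = 31.3 − 53.65 + 91.2 + 40.48 = 109.33.
∂Q_d/∂p = −1.85, so E_p = (−1.85)·(29/109.33) ≈ -0.49.
|E_p| < 1: demand is inelastic.

-0.49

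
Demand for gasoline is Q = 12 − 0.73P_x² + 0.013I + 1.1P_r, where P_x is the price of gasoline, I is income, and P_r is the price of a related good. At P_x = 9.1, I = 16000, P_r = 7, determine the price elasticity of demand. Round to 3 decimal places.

-0.723

First evaluate Q: 12 − 0.73(9.1)² + 0.013(16000) + 1.1(7) = 12 − 60.4513 + 208 + 7.7 = 167.2487.
∂Q/∂P_x = −2·0.73·P_x = -13.286, so E_p = -13.286·(9.1/167.2487) ≈ -0.723.
|E_p| < 1: demand is inelastic.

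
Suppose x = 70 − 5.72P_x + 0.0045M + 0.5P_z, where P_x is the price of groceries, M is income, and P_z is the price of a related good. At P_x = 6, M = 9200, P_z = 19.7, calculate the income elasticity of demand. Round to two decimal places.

0.48

Evaluating quantity at (P_x, M, P_z) gives x = 70 − 5.72(6) + 0.0045(9200) + 0.5(19.7) = 70 − 34.32 + 41.4 + 9.85 = 86.93.
∂x/∂M = +0.0045, so E_I = 0.0045·(9200/86.93) ≈ 0.48.
E_I ∈ (0,1): normal good (necessity).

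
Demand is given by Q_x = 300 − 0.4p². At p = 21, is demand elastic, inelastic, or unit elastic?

elastic

At p = 21, Q_x = 123.6.
dQ_x/dp = −2·0.4·p = −16.8.
Point elasticity E = (dQ_x/dp)·(p/Q_x) = -16.8 × 21/123.6 ≈ -2.854.
|E| ≈ 2.854 > 1, so demand is elastic.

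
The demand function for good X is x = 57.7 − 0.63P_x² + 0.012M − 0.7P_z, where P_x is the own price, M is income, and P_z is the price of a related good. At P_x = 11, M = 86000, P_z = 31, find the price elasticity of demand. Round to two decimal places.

Evaluating quantity at (P_x, M, P_z) gives x = 57.7 − 0.63(11)² + 0.012(86000) − 0.7(31) = 57.7 − 76.23 + 1032 − 21.7 = 991.77.
∂x/∂P_x = −2·0.63·P_x = -13.86, so E_p = -13.86·(11/991.77) ≈ -0.15.
|E_p| < 1: demand is inelastic.

-0.15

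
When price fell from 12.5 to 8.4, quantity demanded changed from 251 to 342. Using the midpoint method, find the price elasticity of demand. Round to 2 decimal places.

-0.78

%ΔQ = (342 − 251)/[(251 + 342)/2] = 91/296.5 ≈ 0.3069.
%Δp = (8.4 − 12.5)/[(12.5 + 8.4)/2] = -4.1/10.45 ≈ -0.3923.
Arc elasticity E = %ΔQ/%Δp ≈ 0.3069/-0.3923 ≈ -0.78.
|E| < 1: demand is inelastic over this range.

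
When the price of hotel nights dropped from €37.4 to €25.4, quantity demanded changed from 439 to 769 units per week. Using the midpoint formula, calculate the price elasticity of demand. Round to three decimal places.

-1.430

%Δq = (769 − 439)/[(439 + 769)/2] = 330/604 ≈ 0.5464.
%Δp = (25.4 − 37.4)/[(37.4 + 25.4)/2] = -12/31.4 ≈ -0.3822.
Arc elasticity E = %Δq/%Δp ≈ 0.5464/-0.3822 ≈ -1.430.
|E| > 1: demand is elastic over this range.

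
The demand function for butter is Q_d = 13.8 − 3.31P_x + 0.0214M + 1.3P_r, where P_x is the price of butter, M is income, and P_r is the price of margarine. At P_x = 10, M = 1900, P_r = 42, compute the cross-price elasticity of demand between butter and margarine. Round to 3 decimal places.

Q_d = 13.8 − 3.31(10) + 0.0214(1900) + 1.3(42) = 13.8 − 33.1 + 40.66 + 54.6 = 75.96.
∂Q_d/∂P_r = +1.3, so E_xy = 1.3·(42/75.96) ≈ 0.719.
E_xy > 0: the goods are substitutes.

0.719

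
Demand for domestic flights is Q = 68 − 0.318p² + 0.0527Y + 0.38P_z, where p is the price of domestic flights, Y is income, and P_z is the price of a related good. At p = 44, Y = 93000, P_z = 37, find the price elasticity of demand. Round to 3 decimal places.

Q = 68 − 0.318(44)² + 0.0527(93000) + 0.38(37) = 68 − 615.648 + 4901.1 + 14.06 = 4367.512.
∂Q/∂p = −2·0.318·p = -27.984, so E_p = -27.984·(44/4367.512) ≈ -0.282.
|E_p| < 1: demand is inelastic.

-0.282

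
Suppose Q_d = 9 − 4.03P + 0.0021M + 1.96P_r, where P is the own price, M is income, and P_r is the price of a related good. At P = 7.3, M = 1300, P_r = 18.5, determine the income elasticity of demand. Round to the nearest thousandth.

Substituting, Q_d = 9 − 4.03(7.3) + 0.0021(1300) + 1.96(18.5) = 9 − 29.419 + 2.73 + 36.26 = 18.571.
∂Q_d/∂M = +0.0021, so E_I = 0.0021·(1300/18.571) ≈ 0.147.
E_I ∈ (0,1): normal good (necessity).

0.147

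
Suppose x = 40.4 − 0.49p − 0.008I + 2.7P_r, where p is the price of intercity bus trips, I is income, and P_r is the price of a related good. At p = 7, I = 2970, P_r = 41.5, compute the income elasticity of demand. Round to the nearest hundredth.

At the given point, x = 40.4 − 0.49(7) − 0.008(2970) + 2.7(41.5) = 40.4 − 3.43 − 23.76 + 112.05 = 125.26.
∂x/∂I = −0.008, so E_I = -0.008·(2970/125.26) ≈ -0.19.
E_I < 0: inferior good.

-0.19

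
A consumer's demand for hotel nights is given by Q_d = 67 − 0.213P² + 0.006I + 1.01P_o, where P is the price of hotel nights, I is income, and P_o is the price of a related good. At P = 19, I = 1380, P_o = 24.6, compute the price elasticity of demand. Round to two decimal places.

First evaluate Q_d: 67 − 0.213(19)² + 0.006(1380) + 1.01(24.6) = 67 − 76.893 + 8.28 + 24.846 = 23.233.
∂Q_d/∂P = −2·0.213·P = -8.094, so E_p = -8.094·(19/23.233) ≈ -6.62.
|E_p| > 1: demand is elastic.

-6.62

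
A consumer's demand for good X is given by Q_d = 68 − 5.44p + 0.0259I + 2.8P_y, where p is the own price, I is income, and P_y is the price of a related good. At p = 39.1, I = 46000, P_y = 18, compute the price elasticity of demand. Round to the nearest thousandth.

Evaluating quantity at (p, I, P_y) gives Q_d = 68 − 5.44(39.1) + 0.0259(46000) + 2.8(18) = 68 − 212.704 + 1191.4 + 50.4 = 1097.096.
∂Q_d/∂p = −5.44, so E_p = (−5.44)·(39.1/1097.096) ≈ -0.194.
|E_p| < 1: demand is inelastic.

-0.194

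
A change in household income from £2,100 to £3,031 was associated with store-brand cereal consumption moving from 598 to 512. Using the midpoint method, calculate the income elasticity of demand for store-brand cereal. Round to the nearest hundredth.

%ΔQ = (512 − 598)/[(598+512)/2] = -86/555 ≈ -0.1550.
%ΔI = (3,031 − 2,100)/[(2,100+3,031)/2] = 931/2565.5 ≈ 0.3629.
E_I = %ΔQ/%ΔI ≈ -0.43.
E_I < 0: inferior good.

-0.43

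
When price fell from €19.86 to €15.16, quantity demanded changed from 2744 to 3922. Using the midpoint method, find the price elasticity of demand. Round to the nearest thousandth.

-1.317

%Δq = (3922 − 2744)/[(2744 + 3922)/2] = 1178/3333 ≈ 0.3534.
%Δp = (15.16 − 19.86)/[(19.86 + 15.16)/2] = -4.7/17.51 ≈ -0.2684.
Arc elasticity E = %Δq/%Δp ≈ 0.3534/-0.2684 ≈ -1.317.
|E| > 1: demand is elastic over this range.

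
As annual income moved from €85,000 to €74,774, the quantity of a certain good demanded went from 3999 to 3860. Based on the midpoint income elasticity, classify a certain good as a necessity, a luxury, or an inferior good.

necessity

%ΔQ = (3860 − 3999)/[(3999+3860)/2] = -139/3929.5 ≈ -0.0354.
%ΔY = (74,774 − 85,000)/[(85,000+74,774)/2] = -10226/79887 ≈ -0.1280.
E_I = %ΔQ/%ΔY ≈ 0.276.
E_I ∈ (0,1): normal good (necessity).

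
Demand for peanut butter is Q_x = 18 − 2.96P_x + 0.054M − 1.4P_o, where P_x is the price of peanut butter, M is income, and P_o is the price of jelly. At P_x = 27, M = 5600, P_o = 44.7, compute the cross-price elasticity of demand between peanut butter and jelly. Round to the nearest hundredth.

-0.35

First evaluate Q_x: 18 − 2.96(27) + 0.054(5600) − 1.4(44.7) = 18 − 79.92 + 302.4 − 62.58 = 177.9.
∂Q_x/∂P_o = −1.4, so E_xy = -1.4·(44.7/177.9) ≈ -0.35.
E_xy < 0: the goods are complements.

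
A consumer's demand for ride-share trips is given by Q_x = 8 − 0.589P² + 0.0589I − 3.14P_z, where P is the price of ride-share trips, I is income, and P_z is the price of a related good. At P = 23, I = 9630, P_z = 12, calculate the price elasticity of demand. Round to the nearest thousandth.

At the given point, Q_x = 8 − 0.589(23)² + 0.0589(9630) − 3.14(12) = 8 − 311.581 + 567.207 − 37.68 = 225.946.
∂Q_x/∂P = −2·0.589·P = -27.094, so E_p = -27.094·(23/225.946) ≈ -2.758.
|E_p| > 1: demand is elastic.

-2.758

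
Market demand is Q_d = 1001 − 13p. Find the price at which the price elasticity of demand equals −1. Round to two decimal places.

38.50

For linear demand Q_d = a − bp, E = −bp/(a − bp). |E| = 1 ⇒ bp = a − bp ⇒ p = a/(2b).
p = 1001/(2·13) = 38.50.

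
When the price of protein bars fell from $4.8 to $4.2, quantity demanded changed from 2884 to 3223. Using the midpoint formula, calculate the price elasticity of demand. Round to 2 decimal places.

%Δq = (3223 − 2884)/[(2884 + 3223)/2] = 339/3053.5 ≈ 0.1110.
%ΔP = (4.2 − 4.8)/[(4.8 + 4.2)/2] = -0.6/4.5 ≈ -0.1333.
Arc elasticity E = %Δq/%ΔP ≈ 0.1110/-0.1333 ≈ -0.83.
|E| < 1: demand is inelastic over this range.

-0.83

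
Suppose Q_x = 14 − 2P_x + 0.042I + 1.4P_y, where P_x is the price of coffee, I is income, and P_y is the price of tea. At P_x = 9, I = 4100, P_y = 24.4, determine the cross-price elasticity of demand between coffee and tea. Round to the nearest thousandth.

First evaluate Q_x: 14 − 2(9) + 0.042(4100) + 1.4(24.4) = 14 − 18 + 172.2 + 34.16 = 202.36.
∂Q_x/∂P_y = +1.4, so E_xy = 1.4·(24.4/202.36) ≈ 0.169.
E_xy > 0: the goods are substitutes.

0.169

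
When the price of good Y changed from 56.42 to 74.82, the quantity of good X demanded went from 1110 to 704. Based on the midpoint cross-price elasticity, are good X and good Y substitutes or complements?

%ΔQ_x = (704 − 1110)/[(1110+704)/2] = -406/907 ≈ -0.4476.
%ΔP_y = (74.82 − 56.42)/[(56.42+74.82)/2] ≈ 0.2804.
E_xy = -0.4476/0.2804 ≈ -1.596.
E_xy < 0, so the goods are complements.

complements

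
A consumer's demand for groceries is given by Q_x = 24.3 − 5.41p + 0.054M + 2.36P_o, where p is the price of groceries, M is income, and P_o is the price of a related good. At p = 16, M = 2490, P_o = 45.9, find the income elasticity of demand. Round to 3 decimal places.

0.745

First evaluate Q_x: 24.3 − 5.41(16) + 0.054(2490) + 2.36(45.9) = 24.3 − 86.56 + 134.46 + 108.324 = 180.524.
∂Q_x/∂M = +0.054, so E_I = 0.054·(2490/180.524) ≈ 0.745.
E_I ∈ (0,1): normal good (necessity).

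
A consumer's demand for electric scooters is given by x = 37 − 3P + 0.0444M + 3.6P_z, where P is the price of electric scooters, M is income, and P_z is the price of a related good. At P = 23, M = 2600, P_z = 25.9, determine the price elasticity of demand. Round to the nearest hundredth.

Substituting, x = 37 − 3(23) + 0.0444(2600) + 3.6(25.9) = 37 − 69 + 115.44 + 93.24 = 176.68.
∂x/∂P = −3, so E_p = (−3)·(23/176.68) ≈ -0.39.
|E_p| < 1: demand is inelastic.

-0.39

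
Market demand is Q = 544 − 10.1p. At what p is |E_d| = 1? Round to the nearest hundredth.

26.93

For linear demand Q = a − bp, E = −bp/(a − bp). |E| = 1 ⇒ bp = a − bp ⇒ p = a/(2b).
p = 544/(2·10.1) ≈ 26.93.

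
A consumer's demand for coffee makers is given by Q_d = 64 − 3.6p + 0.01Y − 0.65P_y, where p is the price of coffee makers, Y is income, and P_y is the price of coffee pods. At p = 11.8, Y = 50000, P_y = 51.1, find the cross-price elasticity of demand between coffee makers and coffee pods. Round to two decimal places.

Substituting, Q_d = 64 − 3.6(11.8) + 0.01(50000) − 0.65(51.1) = 64 − 42.48 + 500 − 33.215 = 488.305.
∂Q_d/∂P_y = −0.65, so E_xy = -0.65·(51.1/488.305) ≈ -0.07.
E_xy < 0: the goods are complements.

-0.07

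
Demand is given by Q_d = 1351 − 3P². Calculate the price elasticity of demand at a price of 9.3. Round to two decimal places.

At P = 9.3, Q_d = 1091.53.
dQ_d/dP = −2·3·P = −55.8.
Point elasticity E = (dQ_d/dP)·(P/Q_d) = -55.8 × 9.3/1091.53 ≈ -0.48.
|E| < 1, so demand is inelastic at this price.

-0.48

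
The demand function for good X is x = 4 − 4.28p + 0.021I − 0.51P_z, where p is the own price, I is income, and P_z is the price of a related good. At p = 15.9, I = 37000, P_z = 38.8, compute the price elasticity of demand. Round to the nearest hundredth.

-0.10

Substituting, x = 4 − 4.28(15.9) + 0.021(37000) − 0.51(38.8) = 4 − 68.052 + 777 − 19.788 = 693.16.
∂x/∂p = −4.28, so E_p = (−4.28)·(15.9/693.16) ≈ -0.10.
|E_p| < 1: demand is inelastic.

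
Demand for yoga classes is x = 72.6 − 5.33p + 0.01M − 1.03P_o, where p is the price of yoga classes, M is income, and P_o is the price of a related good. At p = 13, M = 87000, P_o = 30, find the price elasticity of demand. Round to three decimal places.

x = 72.6 − 5.33(13) + 0.01(87000) − 1.03(30) = 72.6 − 69.29 + 870 − 30.9 = 842.41.
∂x/∂p = −5.33, so E_p = (−5.33)·(13/842.41) ≈ -0.082.
|E_p| < 1: demand is inelastic.

-0.082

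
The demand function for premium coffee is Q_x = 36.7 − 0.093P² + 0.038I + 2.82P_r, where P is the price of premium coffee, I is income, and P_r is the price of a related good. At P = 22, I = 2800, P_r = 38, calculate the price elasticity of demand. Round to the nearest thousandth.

-0.439

At the given point, Q_x = 36.7 − 0.093(22)² + 0.038(2800) + 2.82(38) = 36.7 − 45.012 + 106.4 + 107.16 = 205.248.
∂Q_x/∂P = −2·0.093·P = -4.092, so E_p = -4.092·(22/205.248) ≈ -0.439.
|E_p| < 1: demand is inelastic.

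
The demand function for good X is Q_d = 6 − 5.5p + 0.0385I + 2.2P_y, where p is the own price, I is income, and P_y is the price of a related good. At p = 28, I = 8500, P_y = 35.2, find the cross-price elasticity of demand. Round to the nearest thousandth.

First evaluate Q_d: 6 − 5.5(28) + 0.0385(8500) + 2.2(35.2) = 6 − 154 + 327.25 + 77.44 = 256.69.
∂Q_d/∂P_y = +2.2, so E_xy = 2.2·(35.2/256.69) ≈ 0.302.
E_xy > 0: the goods are substitutes.

0.302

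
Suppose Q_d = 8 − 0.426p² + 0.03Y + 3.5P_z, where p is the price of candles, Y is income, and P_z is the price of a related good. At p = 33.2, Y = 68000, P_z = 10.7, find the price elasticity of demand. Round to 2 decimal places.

Evaluating quantity at (p, Y, P_z) gives Q_d = 8 − 0.426(33.2)² + 0.03(68000) + 3.5(10.7) = 8 − 469.5542 + 2040 + 37.45 = 1615.8958.
∂Q_d/∂p = −2·0.426·p = -28.2864, so E_p = -28.2864·(33.2/1615.8958) ≈ -0.58.
|E_p| < 1: demand is inelastic.

-0.58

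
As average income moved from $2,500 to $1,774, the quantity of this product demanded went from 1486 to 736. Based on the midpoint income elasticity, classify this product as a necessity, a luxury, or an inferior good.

luxury

%ΔQ = (736 − 1486)/[(1486+736)/2] = -750/1111 ≈ -0.6751.
%ΔI = (1,774 − 2,500)/[(2,500+1,774)/2] = -726/2137 ≈ -0.3397.
E_I = %ΔQ/%ΔI ≈ 1.987.
E_I > 1: normal good (luxury).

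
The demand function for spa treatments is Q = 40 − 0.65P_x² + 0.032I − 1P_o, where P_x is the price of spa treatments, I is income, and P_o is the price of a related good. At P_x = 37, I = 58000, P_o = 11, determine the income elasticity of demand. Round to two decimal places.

1.87

Evaluating quantity at (P_x, I, P_o) gives Q = 40 − 0.65(37)² + 0.032(58000) − 1(11) = 40 − 889.85 + 1856 − 11 = 995.15.
∂Q/∂I = +0.032, so E_I = 0.032·(58000/995.15) ≈ 1.87.
E_I > 1: normal good (luxury).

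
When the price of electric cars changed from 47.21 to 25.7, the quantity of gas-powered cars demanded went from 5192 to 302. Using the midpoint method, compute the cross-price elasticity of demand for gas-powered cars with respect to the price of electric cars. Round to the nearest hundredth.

%ΔQ_x = (302 − 5192)/[(5192+302)/2] = -4890/2747 ≈ -1.7801.
%ΔP_y = (25.7 − 47.21)/[(47.21+25.7)/2] ≈ -0.5900.
E_xy = -1.7801/-0.5900 ≈ 3.02.
E_xy > 0, so gas-powered cars and electric cars are substitutes.

3.02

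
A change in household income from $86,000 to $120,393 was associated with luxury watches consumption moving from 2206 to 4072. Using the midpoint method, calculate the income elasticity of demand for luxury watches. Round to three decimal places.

1.784

%ΔQ = (4072 − 2206)/[(2206+4072)/2] = 1866/3139 ≈ 0.5945.
%ΔI = (120,393 − 86,000)/[(86,000+120,393)/2] = 34393/103196.5 ≈ 0.3333.
E_I = %ΔQ/%ΔI ≈ 1.784.
E_I > 1: normal good (luxury).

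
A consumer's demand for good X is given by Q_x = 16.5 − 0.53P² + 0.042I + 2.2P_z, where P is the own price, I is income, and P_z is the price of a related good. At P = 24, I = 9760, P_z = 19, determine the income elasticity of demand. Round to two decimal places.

2.52

Evaluating quantity at (P, I, P_z) gives Q_x = 16.5 − 0.53(24)² + 0.042(9760) + 2.2(19) = 16.5 − 305.28 + 409.92 + 41.8 = 162.94.
∂Q_x/∂I = +0.042, so E_I = 0.042·(9760/162.94) ≈ 2.52.
E_I > 1: normal good (luxury).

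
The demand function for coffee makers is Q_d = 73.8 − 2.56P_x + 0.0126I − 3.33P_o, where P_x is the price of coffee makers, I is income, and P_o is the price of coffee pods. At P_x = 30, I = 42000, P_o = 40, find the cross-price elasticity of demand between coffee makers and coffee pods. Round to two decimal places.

At the given point, Q_d = 73.8 − 2.56(30) + 0.0126(42000) − 3.33(40) = 73.8 − 76.8 + 529.2 − 133.2 = 393.
∂Q_d/∂P_o = −3.33, so E_xy = -3.33·(40/393) ≈ -0.34.
E_xy < 0: the goods are complements.

-0.34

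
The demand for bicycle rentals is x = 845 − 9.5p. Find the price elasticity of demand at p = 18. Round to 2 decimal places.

-0.25

At p = 18, x = 674.
dx/dp = −9.5.
Point elasticity E = (dx/dp)·(p/x) = -9.5 × 18/674 ≈ -0.25.
|E| < 1, so demand is inelastic at this price.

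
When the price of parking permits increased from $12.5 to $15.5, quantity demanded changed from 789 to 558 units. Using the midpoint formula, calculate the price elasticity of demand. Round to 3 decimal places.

-1.601

%Δq = (558 − 789)/[(789 + 558)/2] = -231/673.5 ≈ -0.3430.
%Δp = (15.5 − 12.5)/[(12.5 + 15.5)/2] = 3/14 ≈ 0.2143.
Arc elasticity E = %Δq/%Δp ≈ -0.3430/0.2143 ≈ -1.601.
|E| > 1: demand is elastic over this range.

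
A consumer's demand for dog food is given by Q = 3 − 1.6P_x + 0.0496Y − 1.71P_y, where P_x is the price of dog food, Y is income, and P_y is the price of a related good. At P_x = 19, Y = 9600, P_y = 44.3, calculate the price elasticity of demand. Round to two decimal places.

-0.08

At the given point, Q = 3 − 1.6(19) + 0.0496(9600) − 1.71(44.3) = 3 − 30.4 + 476.16 − 75.753 = 373.007.
∂Q/∂P_x = −1.6, so E_p = (−1.6)·(19/373.007) ≈ -0.08.
|E_p| < 1: demand is inelastic.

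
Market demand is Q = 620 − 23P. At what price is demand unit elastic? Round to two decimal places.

For linear demand Q = a − bP, E = −bP/(a − bP). |E| = 1 ⇒ bP = a − bP ⇒ P = a/(2b).
P = 620/(2·23) ≈ 13.48.

13.48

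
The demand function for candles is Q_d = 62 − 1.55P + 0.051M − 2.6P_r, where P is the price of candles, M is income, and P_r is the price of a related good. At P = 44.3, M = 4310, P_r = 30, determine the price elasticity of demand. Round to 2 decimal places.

-0.51

At the given point, Q_d = 62 − 1.55(44.3) + 0.051(4310) − 2.6(30) = 62 − 68.665 + 219.81 − 78 = 135.145.
∂Q_d/∂P = −1.55, so E_p = (−1.55)·(44.3/135.145) ≈ -0.51.
|E_p| < 1: demand is inelastic.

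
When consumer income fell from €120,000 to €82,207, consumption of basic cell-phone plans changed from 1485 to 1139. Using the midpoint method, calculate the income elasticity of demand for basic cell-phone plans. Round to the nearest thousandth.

0.706

%ΔQ = (1139 − 1485)/[(1485+1139)/2] = -346/1312 ≈ -0.2637.
%ΔY = (82,207 − 120,000)/[(120,000+82,207)/2] = -37793/101103.5 ≈ -0.3738.
E_I = %ΔQ/%ΔY ≈ 0.706.
E_I ∈ (0,1): normal good (necessity).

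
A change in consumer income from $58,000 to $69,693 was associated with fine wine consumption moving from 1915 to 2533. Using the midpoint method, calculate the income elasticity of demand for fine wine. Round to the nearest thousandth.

1.517

%ΔQ = (2533 − 1915)/[(1915+2533)/2] = 618/2224 ≈ 0.2779.
%ΔM = (69,693 − 58,000)/[(58,000+69,693)/2] = 11693/63846.5 ≈ 0.1831.
E_I = %ΔQ/%ΔM ≈ 1.517.
E_I > 1: normal good (luxury).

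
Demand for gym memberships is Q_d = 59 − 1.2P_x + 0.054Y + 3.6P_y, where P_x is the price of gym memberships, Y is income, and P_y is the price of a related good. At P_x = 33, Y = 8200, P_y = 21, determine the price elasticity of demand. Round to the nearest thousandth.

First evaluate Q_d: 59 − 1.2(33) + 0.054(8200) + 3.6(21) = 59 − 39.6 + 442.8 + 75.6 = 537.8.
∂Q_d/∂P_x = −1.2, so E_p = (−1.2)·(33/537.8) ≈ -0.074.
|E_p| < 1: demand is inelastic.

-0.074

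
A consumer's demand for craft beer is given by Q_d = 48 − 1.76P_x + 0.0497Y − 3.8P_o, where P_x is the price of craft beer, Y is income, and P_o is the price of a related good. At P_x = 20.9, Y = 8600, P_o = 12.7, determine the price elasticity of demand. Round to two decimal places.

First evaluate Q_d: 48 − 1.76(20.9) + 0.0497(8600) − 3.8(12.7) = 48 − 36.784 + 427.42 − 48.26 = 390.376.
∂Q_d/∂P_x = −1.76, so E_p = (−1.76)·(20.9/390.376) ≈ -0.09.
|E_p| < 1: demand is inelastic.

-0.09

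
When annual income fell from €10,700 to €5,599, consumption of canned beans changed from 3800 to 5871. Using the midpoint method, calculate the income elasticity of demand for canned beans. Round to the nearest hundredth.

-0.68

%ΔQ = (5871 − 3800)/[(3800+5871)/2] = 2071/4835.5 ≈ 0.4283.
%ΔM = (5,599 − 10,700)/[(10,700+5,599)/2] = -5101/8149.5 ≈ -0.6259.
E_I = %ΔQ/%ΔM ≈ -0.68.
E_I < 0: inferior good.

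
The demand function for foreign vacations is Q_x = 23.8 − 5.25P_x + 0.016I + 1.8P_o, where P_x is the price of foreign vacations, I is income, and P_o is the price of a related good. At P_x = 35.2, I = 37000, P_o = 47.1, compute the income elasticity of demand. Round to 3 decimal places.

First evaluate Q_x: 23.8 − 5.25(35.2) + 0.016(37000) + 1.8(47.1) = 23.8 − 184.8 + 592 + 84.78 = 515.78.
∂Q_x/∂I = +0.016, so E_I = 0.016·(37000/515.78) ≈ 1.148.
E_I > 1: normal good (luxury).

1.148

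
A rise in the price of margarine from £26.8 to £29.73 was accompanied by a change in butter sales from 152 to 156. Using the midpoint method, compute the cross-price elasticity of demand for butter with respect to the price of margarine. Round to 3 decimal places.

0.251

%ΔQ_x = (156 − 152)/[(152+156)/2] = 4/154 ≈ 0.0260.
%ΔP_y = (29.73 − 26.8)/[(26.8+29.73)/2] ≈ 0.1037.
E_xy = 0.0260/0.1037 ≈ 0.251.
E_xy > 0, so butter and margarine are substitutes.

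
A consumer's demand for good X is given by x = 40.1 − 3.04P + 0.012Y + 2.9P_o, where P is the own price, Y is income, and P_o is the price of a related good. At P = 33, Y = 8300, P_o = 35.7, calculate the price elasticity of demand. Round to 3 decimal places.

-0.702

Evaluating quantity at (P, Y, P_o) gives x = 40.1 − 3.04(33) + 0.012(8300) + 2.9(35.7) = 40.1 − 100.32 + 99.6 + 103.53 = 142.91.
∂x/∂P = −3.04, so E_p = (−3.04)·(33/142.91) ≈ -0.702.
|E_p| < 1: demand is inelastic.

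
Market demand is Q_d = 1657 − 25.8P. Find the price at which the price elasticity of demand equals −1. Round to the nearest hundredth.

For linear demand Q_d = a − bP, E = −bP/(a − bP). |E| = 1 ⇒ bP = a − bP ⇒ P = a/(2b).
P = 1657/(2·25.8) ≈ 32.11.

32.11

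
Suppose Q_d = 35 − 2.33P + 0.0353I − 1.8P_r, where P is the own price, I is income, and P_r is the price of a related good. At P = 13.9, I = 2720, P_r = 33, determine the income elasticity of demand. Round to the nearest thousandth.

2.448

At the given point, Q_d = 35 − 2.33(13.9) + 0.0353(2720) − 1.8(33) = 35 − 32.387 + 96.016 − 59.4 = 39.229.
∂Q_d/∂I = +0.0353, so E_I = 0.0353·(2720/39.229) ≈ 2.448.
E_I > 1: normal good (luxury).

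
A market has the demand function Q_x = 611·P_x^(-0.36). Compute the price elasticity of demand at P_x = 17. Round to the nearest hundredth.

For a Cobb–Douglas (constant-elasticity) form Q_x = A·P_x^α·…, the elasticity with respect to P_x equals the exponent α at every point.
Here the exponent on P_x is -0.36, so the price elasticity of demand is -0.36.

-0.36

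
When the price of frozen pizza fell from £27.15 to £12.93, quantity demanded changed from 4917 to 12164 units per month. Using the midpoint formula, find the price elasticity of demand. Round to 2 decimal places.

%Δq = (12164 − 4917)/[(4917 + 12164)/2] = 7247/8540.5 ≈ 0.8485.
%ΔP = (12.93 − 27.15)/[(27.15 + 12.93)/2] = -14.22/20.04 ≈ -0.7096.
Arc elasticity E = %Δq/%ΔP ≈ 0.8485/-0.7096 ≈ -1.20.
|E| > 1: demand is elastic over this range.

-1.20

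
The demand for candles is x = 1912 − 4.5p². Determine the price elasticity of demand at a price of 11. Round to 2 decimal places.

-0.80

At p = 11, x = 1367.5.
dx/dp = −2·4.5·p = −99.
Point elasticity E = (dx/dp)·(p/x) = -99 × 11/1367.5 ≈ -0.80.
|E| < 1, so demand is inelastic at this price.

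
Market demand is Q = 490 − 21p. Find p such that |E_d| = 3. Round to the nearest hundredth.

17.50

Set −bp/(a − bp) = −3 ⇒ bp = 3(a − bp) ⇒ bp(1+3) = 3·a.
p = 3·490/(21·4) = 17.50.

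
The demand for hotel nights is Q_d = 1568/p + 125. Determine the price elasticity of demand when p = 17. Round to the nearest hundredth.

At p = 17, Q_d = 217.2353.
dQ_d/dp = −1568/p² = −5.4256.
Point elasticity E = (dQ_d/dp)·(p/Q_d) = -5.4256 × 17/217.2353 ≈ -0.42.
|E| < 1, so demand is inelastic at this price.

-0.42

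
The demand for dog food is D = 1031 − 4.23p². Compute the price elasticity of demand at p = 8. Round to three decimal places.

-0.712

At p = 8, D = 760.28.
dD/dp = −2·4.23·p = −67.68.
Point elasticity E = (dD/dp)·(p/D) = -67.68 × 8/760.28 ≈ -0.712.
|E| < 1, so demand is inelastic at this price.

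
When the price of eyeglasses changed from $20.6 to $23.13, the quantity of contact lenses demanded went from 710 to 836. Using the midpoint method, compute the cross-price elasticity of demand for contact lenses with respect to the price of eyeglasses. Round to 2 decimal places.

1.41

%ΔQ_x = (836 − 710)/[(710+836)/2] = 126/773 ≈ 0.1630.
%ΔP_y = (23.13 − 20.6)/[(20.6+23.13)/2] ≈ 0.1157.
E_xy = 0.1630/0.1157 ≈ 1.41.
E_xy > 0, so contact lenses and eyeglasses are substitutes.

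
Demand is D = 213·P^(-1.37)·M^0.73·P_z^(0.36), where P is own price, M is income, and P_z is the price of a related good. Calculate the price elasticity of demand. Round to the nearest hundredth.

-1.37

For a Cobb–Douglas (constant-elasticity) form D = A·P^α·…, the elasticity with respect to P equals the exponent α at every point.
Here the exponent on P is -1.37, so the price elasticity of demand is -1.37.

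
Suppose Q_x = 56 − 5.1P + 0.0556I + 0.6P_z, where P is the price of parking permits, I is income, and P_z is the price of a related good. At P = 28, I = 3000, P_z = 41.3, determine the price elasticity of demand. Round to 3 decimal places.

-1.363

Q_x = 56 − 5.1(28) + 0.0556(3000) + 0.6(41.3) = 56 − 142.8 + 166.8 + 24.78 = 104.78.
∂Q_x/∂P = −5.1, so E_p = (−5.1)·(28/104.78) ≈ -1.363.
|E_p| > 1: demand is elastic.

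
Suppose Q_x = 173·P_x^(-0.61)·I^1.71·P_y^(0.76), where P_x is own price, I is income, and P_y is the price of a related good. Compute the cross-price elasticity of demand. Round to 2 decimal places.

For a Cobb–Douglas (constant-elasticity) form Q_x = A·P_y^α·…, the elasticity with respect to P_y equals the exponent α at every point.
Here the exponent on P_y is 0.76, so the cross-price elasticity of demand is 0.76.

0.76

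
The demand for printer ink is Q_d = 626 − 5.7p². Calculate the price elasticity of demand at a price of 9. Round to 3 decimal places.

At p = 9, Q_d = 164.3.
dQ_d/dp = −2·5.7·p = −102.6.
Point elasticity E = (dQ_d/dp)·(p/Q_d) = -102.6 × 9/164.3 ≈ -5.620.
|E| > 1, so demand is elastic at this price.

-5.620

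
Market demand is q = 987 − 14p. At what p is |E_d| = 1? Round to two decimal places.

35.25

For linear demand q = a − bp, E = −bp/(a − bp). |E| = 1 ⇒ bp = a − bp ⇒ p = a/(2b).
p = 987/(2·14) = 35.25.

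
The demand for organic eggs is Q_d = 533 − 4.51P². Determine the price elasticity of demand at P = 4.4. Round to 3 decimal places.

-0.392

At P = 4.4, Q_d = 445.6864.
dQ_d/dP = −2·4.51·P = −39.688.
Point elasticity E = (dQ_d/dP)·(P/Q_d) = -39.688 × 4.4/445.6864 ≈ -0.392.
|E| < 1, so demand is inelastic at this price.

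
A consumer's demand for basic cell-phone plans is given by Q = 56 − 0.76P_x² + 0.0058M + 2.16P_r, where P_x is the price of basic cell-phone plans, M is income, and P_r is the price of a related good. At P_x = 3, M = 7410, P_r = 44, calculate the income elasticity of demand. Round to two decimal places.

0.23

Evaluating quantity at (P_x, M, P_r) gives Q = 56 − 0.76(3)² + 0.0058(7410) + 2.16(44) = 56 − 6.84 + 42.978 + 95.04 = 187.178.
∂Q/∂M = +0.0058, so E_I = 0.0058·(7410/187.178) ≈ 0.23.
E_I ∈ (0,1): normal good (necessity).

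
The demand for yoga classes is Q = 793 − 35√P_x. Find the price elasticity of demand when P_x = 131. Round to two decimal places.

-0.51

At P_x = 131, Q = 392.4067.
dQ/dP_x = −35/(2√P_x) = −35/(2·11.4455).
Point elasticity E = (dQ/dP_x)·(P_x/Q) = -1.529 × 131/392.4067 ≈ -0.51.
|E| < 1, so demand is inelastic at this price.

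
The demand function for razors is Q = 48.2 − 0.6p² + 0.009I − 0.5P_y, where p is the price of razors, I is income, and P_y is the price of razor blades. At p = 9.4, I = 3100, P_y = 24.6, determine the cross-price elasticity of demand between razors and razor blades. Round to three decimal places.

Q = 48.2 − 0.6(9.4)² + 0.009(3100) − 0.5(24.6) = 48.2 − 53.016 + 27.9 − 12.3 = 10.784.
∂Q/∂P_y = −0.5, so E_xy = -0.5·(24.6/10.784) ≈ -1.141.
E_xy < 0: the goods are complements.

-1.141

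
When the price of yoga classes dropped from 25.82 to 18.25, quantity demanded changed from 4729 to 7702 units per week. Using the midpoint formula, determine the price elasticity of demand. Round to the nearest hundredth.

%Δq = (7702 − 4729)/[(4729 + 7702)/2] = 2973/6215.5 ≈ 0.4783.
%Δp = (18.25 − 25.82)/[(25.82 + 18.25)/2] = -7.57/22.035 ≈ -0.3435.
Arc elasticity E = %Δq/%Δp ≈ 0.4783/-0.3435 ≈ -1.39.
|E| > 1: demand is elastic over this range.

-1.39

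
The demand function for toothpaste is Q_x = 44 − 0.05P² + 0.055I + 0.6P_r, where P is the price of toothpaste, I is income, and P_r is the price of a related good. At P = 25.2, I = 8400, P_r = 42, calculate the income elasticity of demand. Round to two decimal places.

0.93

First evaluate Q_x: 44 − 0.05(25.2)² + 0.055(8400) + 0.6(42) = 44 − 31.752 + 462 + 25.2 = 499.448.
∂Q_x/∂I = +0.055, so E_I = 0.055·(8400/499.448) ≈ 0.93.
E_I ∈ (0,1): normal good (necessity).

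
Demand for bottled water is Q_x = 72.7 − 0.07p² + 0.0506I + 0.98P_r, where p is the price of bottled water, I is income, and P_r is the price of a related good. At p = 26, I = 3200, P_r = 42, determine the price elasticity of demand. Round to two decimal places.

-0.41

Evaluating quantity at (p, I, P_r) gives Q_x = 72.7 − 0.07(26)² + 0.0506(3200) + 0.98(42) = 72.7 − 47.32 + 161.92 + 41.16 = 228.46.
∂Q_x/∂p = −2·0.07·p = -3.64, so E_p = -3.64·(26/228.46) ≈ -0.41.
|E_p| < 1: demand is inelastic.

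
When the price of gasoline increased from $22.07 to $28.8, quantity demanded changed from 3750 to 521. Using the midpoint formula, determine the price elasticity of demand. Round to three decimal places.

%Δq = (521 − 3750)/[(3750 + 521)/2] = -3229/2135.5 ≈ -1.5121.
%Δp = (28.8 − 22.07)/[(22.07 + 28.8)/2] = 6.73/25.435 ≈ 0.2646.
Arc elasticity E = %Δq/%Δp ≈ -1.5121/0.2646 ≈ -5.715.
|E| > 1: demand is elastic over this range.

-5.715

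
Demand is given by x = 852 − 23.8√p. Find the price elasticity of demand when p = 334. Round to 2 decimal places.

At p = 334, x = 417.0391.
dx/dp = −23.8/(2√p) = −23.8/(2·18.2757).
Point elasticity E = (dx/dp)·(p/x) = -0.6511 × 334/417.0391 ≈ -0.52.
|E| < 1, so demand is inelastic at this price.

-0.52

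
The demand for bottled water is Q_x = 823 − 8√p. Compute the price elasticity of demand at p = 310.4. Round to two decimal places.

At p = 310.4, Q_x = 682.0546.
dQ_x/dp = −8/(2√p) = −8/(2·17.6182).
Point elasticity E = (dQ_x/dp)·(p/Q_x) = -0.227 × 310.4/682.0546 ≈ -0.10.
|E| < 1, so demand is inelastic at this price.

-0.10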